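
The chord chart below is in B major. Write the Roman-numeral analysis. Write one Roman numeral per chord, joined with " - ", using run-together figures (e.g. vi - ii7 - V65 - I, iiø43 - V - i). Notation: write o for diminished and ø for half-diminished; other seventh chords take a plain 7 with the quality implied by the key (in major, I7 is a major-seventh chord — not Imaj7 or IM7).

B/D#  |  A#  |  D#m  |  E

I6 - V/iii - iii - IV

B/D#: major triad on B = scale degree 1 → I6.
A#: a major triad on A#, the applied dominant of iii → V/iii.
D#m: root D# is the mediant; minor triad there is iii.
E: root E is the subdominant; major triad there is IV.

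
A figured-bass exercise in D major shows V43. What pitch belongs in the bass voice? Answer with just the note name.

E

V in D major has root A; the chord is A-C#-E-G.
The figure 43 means second inversion — the fifth is in the bass.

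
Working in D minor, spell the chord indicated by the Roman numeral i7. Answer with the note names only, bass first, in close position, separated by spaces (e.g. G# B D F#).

D F A C

In D minor, the tonic is D, and the diatonic chord built there is a minor seventh chord.
That chord is spelled D-F-A-C.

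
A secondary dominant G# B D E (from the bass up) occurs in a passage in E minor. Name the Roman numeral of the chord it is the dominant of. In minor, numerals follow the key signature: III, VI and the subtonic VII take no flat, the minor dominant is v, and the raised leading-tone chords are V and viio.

iv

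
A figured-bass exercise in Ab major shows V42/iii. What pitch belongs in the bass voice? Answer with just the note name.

F

The applied chord V42/iii is rooted on G: G-B-D-F.
The figure 42 means third inversion — the seventh is in the bass.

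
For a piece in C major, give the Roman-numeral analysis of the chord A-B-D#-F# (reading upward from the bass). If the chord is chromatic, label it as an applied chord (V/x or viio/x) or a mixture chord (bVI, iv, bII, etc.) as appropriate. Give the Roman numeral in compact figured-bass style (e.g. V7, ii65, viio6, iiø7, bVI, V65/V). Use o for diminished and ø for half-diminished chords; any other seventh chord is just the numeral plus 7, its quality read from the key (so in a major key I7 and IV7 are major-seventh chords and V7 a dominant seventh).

V42/iii

Stacked in thirds the chord is B-D#-F#-A: a dominant seventh chord on B.
B is not a diatonic chord root with this quality in C major, but it lies a perfect fifth above E (iii), so the chord functions as an applied dominant of iii.
With A in the bass the chord is in third inversion, so the figured bass is 42.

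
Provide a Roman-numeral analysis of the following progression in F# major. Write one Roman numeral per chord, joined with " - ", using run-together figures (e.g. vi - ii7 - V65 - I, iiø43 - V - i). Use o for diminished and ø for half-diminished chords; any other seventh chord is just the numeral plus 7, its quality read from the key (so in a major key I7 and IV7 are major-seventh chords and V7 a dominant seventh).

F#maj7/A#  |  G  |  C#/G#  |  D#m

F#maj7/A#: root F# is the tonic; major seventh chord there is I65.
G: major triad on G — chromatic; G is the lowered second degree, so this is the Neapolitan chord, bII.
C#/G#: major triad on C# = scale degree 5 → V64.
D#m has root D#, degree 6 in F# major, so vi.

I65 - bII - V64 - vi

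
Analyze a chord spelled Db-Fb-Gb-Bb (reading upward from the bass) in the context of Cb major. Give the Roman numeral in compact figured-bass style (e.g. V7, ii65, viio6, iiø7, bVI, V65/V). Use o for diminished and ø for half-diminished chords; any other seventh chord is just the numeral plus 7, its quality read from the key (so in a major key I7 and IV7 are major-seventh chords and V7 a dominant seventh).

V43

Stacked in thirds the chord is Gb-Bb-Db-Fb: a dominant seventh chord on Gb.
In Cb major, Gb is the dominant; the diatonic dominant seventh chord there is V7.
With Db in the bass the chord is in second inversion, so the figured bass is 43.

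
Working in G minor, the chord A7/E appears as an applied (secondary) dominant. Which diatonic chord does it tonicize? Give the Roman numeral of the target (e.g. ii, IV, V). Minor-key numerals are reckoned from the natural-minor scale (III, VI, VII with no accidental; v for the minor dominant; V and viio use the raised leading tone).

The chord is a dominant seventh chord on A.
A dominant resolves down a perfect fifth: A → D. In G minor, D is scale degree 5, i.e. V.

V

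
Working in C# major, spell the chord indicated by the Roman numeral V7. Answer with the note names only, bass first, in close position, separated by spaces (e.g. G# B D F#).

G# B# D# F#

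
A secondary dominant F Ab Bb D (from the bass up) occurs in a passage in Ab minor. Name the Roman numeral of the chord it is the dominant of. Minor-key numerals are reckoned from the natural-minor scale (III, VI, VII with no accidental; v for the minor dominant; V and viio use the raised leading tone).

V

The chord is a dominant seventh chord on Bb.
A dominant resolves down a perfect fifth: Bb → Eb. In Ab minor, Eb is scale degree 5, i.e. V.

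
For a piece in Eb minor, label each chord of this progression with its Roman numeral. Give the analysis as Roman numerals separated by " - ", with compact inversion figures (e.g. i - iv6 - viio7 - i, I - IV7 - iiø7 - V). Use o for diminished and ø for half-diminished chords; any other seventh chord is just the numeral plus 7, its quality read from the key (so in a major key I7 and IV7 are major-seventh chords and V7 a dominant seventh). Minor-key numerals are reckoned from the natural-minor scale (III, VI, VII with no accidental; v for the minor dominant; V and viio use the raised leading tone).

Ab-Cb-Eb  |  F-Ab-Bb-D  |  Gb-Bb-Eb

iv - V43 - i6

Ab-Cb-Eb has root Ab, degree 4 in Eb minor, so iv.
F-Ab-Bb-D has root Bb, degree 5 in Eb minor, so V43.
Gb-Bb-Eb: root Eb is the tonic; minor triad there is i6.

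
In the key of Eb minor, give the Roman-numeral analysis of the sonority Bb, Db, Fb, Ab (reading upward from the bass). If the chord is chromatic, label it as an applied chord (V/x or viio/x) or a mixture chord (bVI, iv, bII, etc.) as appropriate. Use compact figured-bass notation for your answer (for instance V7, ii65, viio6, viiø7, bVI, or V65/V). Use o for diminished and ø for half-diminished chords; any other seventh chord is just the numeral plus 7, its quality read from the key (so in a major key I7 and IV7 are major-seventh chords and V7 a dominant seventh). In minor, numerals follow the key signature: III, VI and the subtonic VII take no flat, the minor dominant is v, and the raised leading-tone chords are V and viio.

viiø7/VI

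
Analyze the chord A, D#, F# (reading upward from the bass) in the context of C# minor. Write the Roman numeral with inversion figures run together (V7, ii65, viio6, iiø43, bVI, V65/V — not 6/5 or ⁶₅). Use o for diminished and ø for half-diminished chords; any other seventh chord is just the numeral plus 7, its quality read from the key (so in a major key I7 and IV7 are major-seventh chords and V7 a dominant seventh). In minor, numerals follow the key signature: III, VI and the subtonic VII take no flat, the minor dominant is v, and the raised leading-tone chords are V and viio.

The pitches D#-F#-A form a diminished triad rooted on D#.
D# is scale degree 2 in C# minor, and a diminished triad on that degree is written iio.
With A in the bass the chord is in second inversion, so the figured bass is 64.

iio64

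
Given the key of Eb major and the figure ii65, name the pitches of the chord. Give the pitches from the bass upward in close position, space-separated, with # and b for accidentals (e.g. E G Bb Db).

Ab C Eb F

The numeral's case and figure indicate a minor seventh chord. In Eb major its root, scale degree 2, is F.
Stacking thirds from F gives F-Ab-C-Eb.
The figured bass 65 indicates first inversion, placing the third (Ab) in the bass: Ab-C-Eb-F.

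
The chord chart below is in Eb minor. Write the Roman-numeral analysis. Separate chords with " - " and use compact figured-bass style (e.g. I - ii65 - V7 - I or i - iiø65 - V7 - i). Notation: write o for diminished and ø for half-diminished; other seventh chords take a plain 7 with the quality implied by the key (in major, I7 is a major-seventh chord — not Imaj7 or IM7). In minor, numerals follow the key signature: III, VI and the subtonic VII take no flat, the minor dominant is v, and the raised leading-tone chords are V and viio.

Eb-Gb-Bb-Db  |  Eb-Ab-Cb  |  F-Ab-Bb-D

i7 - iv64 - V43

Eb-Gb-Bb-Db has root Eb, degree 1 in Eb minor, so i7.
Eb-Ab-Cb: minor triad on Ab = scale degree 4 → iv64.
F-Ab-Bb-D has root Bb, degree 5 in Eb minor, so V43.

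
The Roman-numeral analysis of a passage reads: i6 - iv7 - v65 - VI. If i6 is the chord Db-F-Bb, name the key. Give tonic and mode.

The chord Bbm/Db is a minor triad rooted on Bb; its label is i6.
If Bb is scale degree 1 and the mode makes that degree carry a minor triad, the tonic is Bb and the mode is minor.

Bb minor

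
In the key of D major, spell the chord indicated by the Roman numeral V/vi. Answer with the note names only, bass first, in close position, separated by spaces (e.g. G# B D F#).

F# A# C#

V/vi is a secondary dominant — the dominant triad of vi. vi in D major is B, so the applied chord's root is F#, a perfect fifth above.
Building a major triad on F# gives F#-A#-C#.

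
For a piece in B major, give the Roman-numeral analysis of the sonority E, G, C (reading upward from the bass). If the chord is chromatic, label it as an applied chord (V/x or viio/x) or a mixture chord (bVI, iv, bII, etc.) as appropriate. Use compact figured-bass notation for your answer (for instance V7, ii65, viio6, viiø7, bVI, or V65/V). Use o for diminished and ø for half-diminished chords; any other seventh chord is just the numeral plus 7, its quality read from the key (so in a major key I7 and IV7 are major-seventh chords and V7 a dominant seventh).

The pitches C-E-G form a major triad rooted on C.
C is the lowered second degree of B major (diatonic 2 would be C#). This is the Neapolitan sixth — a major triad on the lowered second degree, here in its customary first inversion.
With E in the bass the chord is in first inversion, so the figured bass is 6.

bII6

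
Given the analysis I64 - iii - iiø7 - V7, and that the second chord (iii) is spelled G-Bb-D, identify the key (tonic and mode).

Eb major

iii is given as G-Bb-D — a minor triad with root G.
iii on G implies G is the mediant; that puts the tonic at Eb, and the lowercase numeral fits major mode.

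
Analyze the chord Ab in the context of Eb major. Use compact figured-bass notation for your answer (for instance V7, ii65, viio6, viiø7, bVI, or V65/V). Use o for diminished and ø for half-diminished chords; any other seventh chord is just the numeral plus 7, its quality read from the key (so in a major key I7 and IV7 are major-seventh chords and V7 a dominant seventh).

IV

The pitches Ab-C-Eb form a major triad rooted on Ab.
In Eb major, Ab is the subdominant; the diatonic major triad there is IV.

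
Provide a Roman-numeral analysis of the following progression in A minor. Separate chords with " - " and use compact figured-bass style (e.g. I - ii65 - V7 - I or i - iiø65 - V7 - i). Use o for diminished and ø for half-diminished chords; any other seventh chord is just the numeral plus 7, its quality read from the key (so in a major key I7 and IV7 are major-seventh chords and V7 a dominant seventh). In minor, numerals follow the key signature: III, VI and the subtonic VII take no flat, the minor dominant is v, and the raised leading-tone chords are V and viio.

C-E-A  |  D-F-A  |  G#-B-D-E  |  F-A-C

C-E-A: minor triad on A = scale degree 1 → i6.
D-F-A: root D is the subdominant; minor triad there is iv.
G#-B-D-E: root E is the dominant; dominant seventh chord there is V65.
F-A-C: major triad on F = scale degree 6 → VI.

i6 - iv - V65 - VI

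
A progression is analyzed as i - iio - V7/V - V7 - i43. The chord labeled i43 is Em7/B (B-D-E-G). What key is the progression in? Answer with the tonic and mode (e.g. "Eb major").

E minor

The chord Em7/B is a minor seventh chord rooted on E; its label is i43.
If E is scale degree 1 and the mode makes that degree carry a minor seventh chord, the tonic is E and the mode is minor.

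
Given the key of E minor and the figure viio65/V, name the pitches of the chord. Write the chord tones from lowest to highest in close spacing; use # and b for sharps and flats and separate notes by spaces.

C# E G A#

The slash marks an applied leading-tone chord: viio of V. In E minor, V is B, so the leading tone to it is A#, a half step below.
Building a fully diminished seventh chord on A# gives A#-C#-E-G.
With the 65 figure the chord is in first inversion; from the bass C# upward in close position it reads C#-E-G-A#.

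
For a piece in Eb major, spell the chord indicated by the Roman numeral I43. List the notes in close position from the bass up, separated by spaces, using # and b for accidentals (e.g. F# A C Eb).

Bb D Eb G

In Eb major, the tonic is Eb, and the diatonic chord built there is a major seventh chord.
Stacking thirds from Eb gives Eb-G-Bb-D.
With the 43 figure the chord is in second inversion; from the bass Bb upward in close position it reads Bb-D-Eb-G.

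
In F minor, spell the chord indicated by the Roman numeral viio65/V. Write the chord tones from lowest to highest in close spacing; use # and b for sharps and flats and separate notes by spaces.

viio65/V is a secondary leading-tone chord. The target V is C in F minor; the applied chord is rooted a semitone below, on B.
Building a fully diminished seventh chord on B gives B-D-F-Ab.
With the 65 figure the chord is in first inversion; from the bass D upward in close position it reads D-F-Ab-B.

D F Ab B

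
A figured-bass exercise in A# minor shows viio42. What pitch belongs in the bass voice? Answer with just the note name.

viio in A# minor has root G##; the chord is G##-B#-D#-F#.
The figure 42 means third inversion — the seventh is in the bass.

F#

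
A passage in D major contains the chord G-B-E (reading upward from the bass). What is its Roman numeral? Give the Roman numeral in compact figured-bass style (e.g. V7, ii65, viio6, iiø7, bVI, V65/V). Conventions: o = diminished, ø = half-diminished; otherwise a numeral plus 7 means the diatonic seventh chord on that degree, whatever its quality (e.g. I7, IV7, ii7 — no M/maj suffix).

ii6

Stacked in thirds the chord is E-G-B: a minor triad on E.
In D major, E is the supertonic; the diatonic minor triad there is ii.
With G in the bass the chord is in first inversion, so the figured bass is 6.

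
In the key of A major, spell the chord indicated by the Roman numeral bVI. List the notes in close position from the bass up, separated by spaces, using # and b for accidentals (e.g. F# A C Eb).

bVI is a major triad on the lowered sixth degree, borrowed from the parallel minor. In A major that root is F.
So the chord is F-A-C, a major triad.

F A C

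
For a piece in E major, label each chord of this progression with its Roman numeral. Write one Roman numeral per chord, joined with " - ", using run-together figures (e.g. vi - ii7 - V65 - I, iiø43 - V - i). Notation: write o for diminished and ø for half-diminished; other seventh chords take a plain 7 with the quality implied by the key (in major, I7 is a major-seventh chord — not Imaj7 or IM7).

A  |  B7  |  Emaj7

IV - V7 - I7

A: major triad on A = scale degree 4 → IV.
B7: dominant seventh chord on B = scale degree 5 → V7.
Emaj7: major seventh chord on E = scale degree 1 → I7.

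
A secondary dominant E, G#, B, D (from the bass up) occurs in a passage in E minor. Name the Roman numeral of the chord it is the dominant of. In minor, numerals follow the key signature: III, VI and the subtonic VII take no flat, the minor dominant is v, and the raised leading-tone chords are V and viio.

iv

The chord is a dominant seventh chord on E.
A dominant resolves down a perfect fifth: E → A. In E minor, A is scale degree 4, i.e. iv.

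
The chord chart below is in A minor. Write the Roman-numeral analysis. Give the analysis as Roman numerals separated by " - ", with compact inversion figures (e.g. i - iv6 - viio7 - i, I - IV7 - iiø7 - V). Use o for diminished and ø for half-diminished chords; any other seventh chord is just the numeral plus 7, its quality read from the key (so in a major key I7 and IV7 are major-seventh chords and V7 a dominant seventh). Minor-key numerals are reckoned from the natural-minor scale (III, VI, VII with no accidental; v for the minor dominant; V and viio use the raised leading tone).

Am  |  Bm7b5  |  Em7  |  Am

Am: root A is the tonic; minor triad there is i.
Bm7b5 has root B, degree 2 in A minor, so iiø7.
Em7: minor seventh chord on E = scale degree 5 → v7.
Am: root A is the tonic; minor triad there is i.

i - iiø7 - v7 - i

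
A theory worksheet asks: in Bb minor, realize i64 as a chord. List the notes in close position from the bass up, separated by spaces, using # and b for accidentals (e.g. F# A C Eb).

F Bb Db

In Bb minor, scale degree 1 is Bb, and the diatonic chord built there is a minor triad.
That chord is spelled Bb-Db-F.
The figured bass 64 indicates second inversion, placing the fifth (F) in the bass: F-Bb-Db.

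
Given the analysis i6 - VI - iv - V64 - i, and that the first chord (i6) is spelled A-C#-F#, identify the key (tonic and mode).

F# minor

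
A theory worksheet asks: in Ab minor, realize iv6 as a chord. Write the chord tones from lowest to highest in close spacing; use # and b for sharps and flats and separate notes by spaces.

Fb Ab Db

In Ab minor, scale degree 4 is Db, and the diatonic chord built there is a minor triad.
That chord is spelled Db-Fb-Ab.
With the 6 figure the chord is in first inversion; from the bass Fb upward in close position it reads Fb-Ab-Db.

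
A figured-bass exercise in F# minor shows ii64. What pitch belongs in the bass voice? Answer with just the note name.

ii in F# minor has root G#; the chord is G#-B-D#.
The figure 64 means second inversion — the fifth is in the bass.

D#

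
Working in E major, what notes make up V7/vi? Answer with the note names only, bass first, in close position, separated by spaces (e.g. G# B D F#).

V7/vi is a secondary dominant — the dominant seventh of vi. vi in E major is C#, so the applied chord's root is G#, a perfect fifth above.
Building a dominant seventh chord on G# gives G#-B#-D#-F#.

G# B# D# F#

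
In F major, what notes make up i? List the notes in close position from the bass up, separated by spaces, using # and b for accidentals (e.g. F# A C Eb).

i is the minor tonic, borrowed from the parallel minor. In F major that root is F.
So the chord is F-Ab-C, a minor triad.

F Ab C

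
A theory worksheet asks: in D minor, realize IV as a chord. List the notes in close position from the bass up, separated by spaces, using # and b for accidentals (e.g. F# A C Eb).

G B D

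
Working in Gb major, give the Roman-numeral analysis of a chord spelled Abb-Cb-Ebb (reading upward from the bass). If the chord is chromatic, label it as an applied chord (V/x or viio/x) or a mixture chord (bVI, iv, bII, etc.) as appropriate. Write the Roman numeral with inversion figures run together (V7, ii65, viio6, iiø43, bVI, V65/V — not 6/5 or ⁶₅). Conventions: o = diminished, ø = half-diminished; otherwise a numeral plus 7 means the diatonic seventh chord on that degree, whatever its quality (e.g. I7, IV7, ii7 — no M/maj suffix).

The pitches Abb-Cb-Ebb form a major triad rooted on Abb.
Abb is the lowered second degree of Gb major (diatonic 2 would be Ab). This is the Neapolitan chord — a major triad on the lowered second degree.

bII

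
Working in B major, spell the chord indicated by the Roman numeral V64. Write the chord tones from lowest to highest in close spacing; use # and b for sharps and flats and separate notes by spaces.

The numeral's case and figure indicate a major triad. In B major its root, the dominant, is F#.
Stacking thirds from F# gives F#-A#-C#.
The figured bass 64 indicates second inversion, placing the fifth (C#) in the bass: C#-F#-A#.

C# F# A#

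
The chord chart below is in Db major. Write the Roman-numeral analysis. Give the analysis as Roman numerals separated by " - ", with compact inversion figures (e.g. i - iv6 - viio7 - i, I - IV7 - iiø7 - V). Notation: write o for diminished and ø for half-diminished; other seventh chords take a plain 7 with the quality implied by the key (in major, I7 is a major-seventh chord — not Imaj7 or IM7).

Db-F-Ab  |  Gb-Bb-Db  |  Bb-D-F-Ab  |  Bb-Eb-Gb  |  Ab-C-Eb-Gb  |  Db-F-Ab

I - IV - V7/ii - ii64 - V7 - I

Db-F-Ab: root Db is the tonic; major triad there is I.
Gb-Bb-Db: major triad on Gb = scale degree 4 → IV.
Bb-D-F-Ab: a dominant seventh chord on Bb, the applied dominant of ii → V7/ii.
Bb-Eb-Gb: minor triad on Eb = scale degree 2 → ii64.
Ab-C-Eb-Gb has root Ab, degree 5 in Db major, so V7.
Db-F-Ab: root Db is the tonic; major triad there is I.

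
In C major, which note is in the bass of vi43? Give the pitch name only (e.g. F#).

E

vi in C major has root A; the chord is A-C-E-G.
The figure 43 means second inversion — the fifth is in the bass.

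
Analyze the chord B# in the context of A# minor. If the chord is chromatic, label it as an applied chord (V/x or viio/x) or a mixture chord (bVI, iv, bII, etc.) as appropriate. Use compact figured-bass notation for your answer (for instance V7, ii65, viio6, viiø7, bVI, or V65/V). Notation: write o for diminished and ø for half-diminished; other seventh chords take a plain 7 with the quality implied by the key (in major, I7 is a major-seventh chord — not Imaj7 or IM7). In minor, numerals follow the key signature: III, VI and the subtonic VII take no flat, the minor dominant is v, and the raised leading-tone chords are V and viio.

V/V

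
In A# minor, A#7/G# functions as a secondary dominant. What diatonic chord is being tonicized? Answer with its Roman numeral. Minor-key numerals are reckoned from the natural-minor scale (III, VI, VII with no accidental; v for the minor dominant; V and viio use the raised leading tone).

iv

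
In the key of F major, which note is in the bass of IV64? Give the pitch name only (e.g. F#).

IV in F major has root Bb; the chord is Bb-D-F.
The figure 64 means second inversion — the fifth is in the bass.

F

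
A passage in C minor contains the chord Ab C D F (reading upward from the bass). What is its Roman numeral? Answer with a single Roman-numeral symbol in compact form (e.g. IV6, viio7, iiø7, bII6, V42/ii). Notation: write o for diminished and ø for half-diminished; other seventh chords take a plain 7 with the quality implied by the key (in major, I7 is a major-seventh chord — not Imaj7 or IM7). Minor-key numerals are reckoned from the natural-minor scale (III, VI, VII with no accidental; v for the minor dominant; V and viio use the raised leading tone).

iiø43

The pitches D-F-Ab-C form a half-diminished seventh chord rooted on D.
In C minor, D is the supertonic; the diatonic half-diminished seventh chord there is iiø7.
With Ab in the bass the chord is in second inversion, so the figured bass is 43.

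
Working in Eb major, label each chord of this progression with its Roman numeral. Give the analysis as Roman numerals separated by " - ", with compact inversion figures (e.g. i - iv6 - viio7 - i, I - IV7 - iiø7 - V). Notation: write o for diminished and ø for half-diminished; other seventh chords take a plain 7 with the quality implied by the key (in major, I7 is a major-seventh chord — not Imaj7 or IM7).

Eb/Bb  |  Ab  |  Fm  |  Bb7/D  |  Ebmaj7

I64 - IV - ii - V65 - I7

Eb/Bb has root Eb, degree 1 in Eb major, so I64.
Ab: major triad on Ab = scale degree 4 → IV.
Fm: root F is the supertonic; minor triad there is ii.
Bb7/D: dominant seventh chord on Bb = scale degree 5 → V65.
Ebmaj7: root Eb is the tonic; major seventh chord there is I7.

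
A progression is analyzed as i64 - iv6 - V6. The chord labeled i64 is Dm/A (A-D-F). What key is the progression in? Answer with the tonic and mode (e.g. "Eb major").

D minor

The chord Dm/A is a minor triad rooted on D; its label is i64.
If D is scale degree 1 and the mode makes that degree carry a minor triad, the tonic is D and the mode is minor.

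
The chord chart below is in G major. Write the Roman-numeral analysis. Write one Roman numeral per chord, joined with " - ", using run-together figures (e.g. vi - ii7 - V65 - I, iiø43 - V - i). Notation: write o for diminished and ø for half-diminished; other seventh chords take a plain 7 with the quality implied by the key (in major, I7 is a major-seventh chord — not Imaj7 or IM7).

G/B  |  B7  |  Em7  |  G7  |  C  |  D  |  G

G/B has root G, degree 1 in G major, so I6.
B7: a dominant seventh chord on B, the applied dominant of vi → V7/vi.
Em7 has root E, degree 6 in G major, so vi7.
G7: a dominant seventh chord on G, the applied dominant of IV → V7/IV.
C: major triad on C = scale degree 4 → IV.
D: major triad on D = scale degree 5 → V.
G: major triad on G = scale degree 1 → I.

I6 - V7/vi - vi7 - V7/IV - IV - V - I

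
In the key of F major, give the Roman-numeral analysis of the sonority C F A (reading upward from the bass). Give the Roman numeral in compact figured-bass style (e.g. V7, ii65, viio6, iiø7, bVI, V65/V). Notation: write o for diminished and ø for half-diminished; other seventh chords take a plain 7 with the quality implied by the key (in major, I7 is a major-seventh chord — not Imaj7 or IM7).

I64

The pitches F-A-C form a major triad rooted on F.
F is scale degree 1 in F major, and a major triad on that degree is written I.
With C in the bass the chord is in second inversion, so the figured bass is 64.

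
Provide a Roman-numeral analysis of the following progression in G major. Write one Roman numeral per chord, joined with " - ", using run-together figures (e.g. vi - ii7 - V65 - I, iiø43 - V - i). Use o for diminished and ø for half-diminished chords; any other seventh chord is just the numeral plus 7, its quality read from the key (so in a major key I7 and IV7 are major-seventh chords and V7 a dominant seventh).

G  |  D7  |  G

I - V7 - I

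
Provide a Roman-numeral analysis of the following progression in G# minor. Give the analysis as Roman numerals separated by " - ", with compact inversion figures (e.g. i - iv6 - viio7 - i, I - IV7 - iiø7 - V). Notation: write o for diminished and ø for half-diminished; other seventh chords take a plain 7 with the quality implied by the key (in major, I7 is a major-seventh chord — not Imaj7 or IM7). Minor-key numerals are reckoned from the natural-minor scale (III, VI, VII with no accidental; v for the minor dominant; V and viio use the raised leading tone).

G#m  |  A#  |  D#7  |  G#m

G#m: root G# is the tonic; minor triad there is i.
A# is the secondary dominant of V (major triad on A#): V/V.
D#7 has root D#, degree 5 in G# minor, so V7.
G#m: minor triad on G# = scale degree 1 → i.

i - V/V - V7 - i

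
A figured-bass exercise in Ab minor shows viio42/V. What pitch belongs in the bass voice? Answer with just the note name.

Cb

The applied chord viio42/V is rooted on D: D-F-Ab-Cb.
The figure 42 means third inversion — the seventh is in the bass.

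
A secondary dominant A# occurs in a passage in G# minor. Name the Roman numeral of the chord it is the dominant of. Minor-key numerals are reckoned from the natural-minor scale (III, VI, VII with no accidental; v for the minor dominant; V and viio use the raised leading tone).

V

The chord is a major triad on A#.
A dominant resolves down a perfect fifth: A# → D#. In G# minor, D# is scale degree 5, i.e. V.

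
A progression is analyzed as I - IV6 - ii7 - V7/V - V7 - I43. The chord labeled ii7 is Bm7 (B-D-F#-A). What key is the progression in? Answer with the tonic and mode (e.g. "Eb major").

ii7 is given as B-D-F#-A — a minor seventh chord with root B.
ii7 on B implies B is the supertonic; that puts the tonic at A, and the lowercase numeral fits major mode.

A major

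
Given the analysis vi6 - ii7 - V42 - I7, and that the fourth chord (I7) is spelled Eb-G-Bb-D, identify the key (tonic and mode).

Eb major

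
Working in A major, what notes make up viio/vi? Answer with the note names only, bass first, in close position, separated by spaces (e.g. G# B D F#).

The slash marks an applied leading-tone chord: viio of vi. In A major, vi is F#, so the leading tone to it is E#, a half step below.
Building a diminished triad on E# gives E#-G#-B.

E# G# B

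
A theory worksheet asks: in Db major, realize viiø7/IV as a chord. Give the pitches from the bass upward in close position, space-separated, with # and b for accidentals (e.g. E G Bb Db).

F Ab Cb Eb

The slash marks an applied leading-tone chord: viio of IV. In Db major, IV is Gb, so the leading tone to it is F, a half step below.
Building a half-diminished seventh chord on F gives F-Ab-Cb-Eb.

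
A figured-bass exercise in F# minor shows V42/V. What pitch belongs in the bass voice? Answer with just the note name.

F#

The applied chord V42/V is rooted on G#: G#-B#-D#-F#.
The figure 42 means third inversion — the seventh is in the bass.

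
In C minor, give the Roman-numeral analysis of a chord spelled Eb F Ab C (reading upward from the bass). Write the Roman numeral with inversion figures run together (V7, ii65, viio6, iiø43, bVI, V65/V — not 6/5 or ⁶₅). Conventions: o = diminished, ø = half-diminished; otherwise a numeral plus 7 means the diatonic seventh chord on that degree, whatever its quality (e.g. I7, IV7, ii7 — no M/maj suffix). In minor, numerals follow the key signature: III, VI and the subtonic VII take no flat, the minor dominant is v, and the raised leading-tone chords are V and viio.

iv42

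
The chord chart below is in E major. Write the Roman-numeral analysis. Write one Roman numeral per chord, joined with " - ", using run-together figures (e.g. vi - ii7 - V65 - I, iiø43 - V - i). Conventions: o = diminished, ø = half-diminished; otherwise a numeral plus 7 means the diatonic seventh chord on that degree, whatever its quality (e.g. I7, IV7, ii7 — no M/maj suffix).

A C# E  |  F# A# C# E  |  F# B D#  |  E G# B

A-C#-E: root A is the subdominant; major triad there is IV.
F#-A#-C#-E: chromatic; F# is V of V, so V7/V.
F#-B-D#: root B is the dominant; major triad there is V64.
E-G#-B: major triad on E = scale degree 1 → I.

IV - V7/V - V64 - I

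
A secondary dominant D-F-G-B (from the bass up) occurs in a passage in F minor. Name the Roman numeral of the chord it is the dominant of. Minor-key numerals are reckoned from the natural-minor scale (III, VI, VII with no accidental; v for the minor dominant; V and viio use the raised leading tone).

The chord is a dominant seventh chord on G.
A dominant resolves down a perfect fifth: G → C. In F minor, C is scale degree 5, i.e. V.

V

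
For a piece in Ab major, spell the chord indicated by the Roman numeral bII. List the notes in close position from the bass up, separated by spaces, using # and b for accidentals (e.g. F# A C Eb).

Bbb Db Fb

bII is the Neapolitan chord — a major triad on the lowered second degree. In Ab major that root is Bbb.
So the chord is Bbb-Db-Fb.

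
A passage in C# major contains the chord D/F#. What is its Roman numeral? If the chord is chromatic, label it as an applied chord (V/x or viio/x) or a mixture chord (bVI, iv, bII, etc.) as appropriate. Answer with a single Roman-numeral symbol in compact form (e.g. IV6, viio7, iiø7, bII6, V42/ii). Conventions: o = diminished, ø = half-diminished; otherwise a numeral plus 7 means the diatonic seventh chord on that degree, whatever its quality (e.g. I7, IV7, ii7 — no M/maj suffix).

bII6

Stacked in thirds the chord is D-F#-A: a major triad on D.
D is the lowered second degree of C# major (diatonic 2 would be D#). This is the Neapolitan sixth — a major triad on the lowered second degree, here in its customary first inversion.
With F# in the bass the chord is in first inversion, so the figured bass is 6.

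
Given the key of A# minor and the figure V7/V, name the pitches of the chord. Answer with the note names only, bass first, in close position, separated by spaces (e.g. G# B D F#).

B# D## F## A#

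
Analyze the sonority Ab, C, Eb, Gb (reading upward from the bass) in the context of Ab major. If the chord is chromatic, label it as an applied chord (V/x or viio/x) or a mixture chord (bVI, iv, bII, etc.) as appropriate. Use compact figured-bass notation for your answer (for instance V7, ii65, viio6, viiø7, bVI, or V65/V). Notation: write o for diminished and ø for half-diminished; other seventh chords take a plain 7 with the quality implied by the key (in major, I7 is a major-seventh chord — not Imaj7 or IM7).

Stacked in thirds the chord is Ab-C-Eb-Gb: a dominant seventh chord on Ab.
Ab is not a diatonic chord root with this quality in Ab major, but it lies a perfect fifth above Db (IV), so the chord functions as an applied dominant of IV.

V7/IV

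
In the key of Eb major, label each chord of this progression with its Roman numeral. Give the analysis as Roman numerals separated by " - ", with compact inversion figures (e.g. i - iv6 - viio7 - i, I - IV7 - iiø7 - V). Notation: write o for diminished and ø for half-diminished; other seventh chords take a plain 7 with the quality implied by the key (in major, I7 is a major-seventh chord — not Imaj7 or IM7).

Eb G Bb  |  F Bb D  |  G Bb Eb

Eb-G-Bb: root Eb is the tonic; major triad there is I.
F-Bb-D has root Bb, degree 5 in Eb major, so V64.
G-Bb-Eb has root Eb, degree 1 in Eb major, so I6.

I - V64 - I6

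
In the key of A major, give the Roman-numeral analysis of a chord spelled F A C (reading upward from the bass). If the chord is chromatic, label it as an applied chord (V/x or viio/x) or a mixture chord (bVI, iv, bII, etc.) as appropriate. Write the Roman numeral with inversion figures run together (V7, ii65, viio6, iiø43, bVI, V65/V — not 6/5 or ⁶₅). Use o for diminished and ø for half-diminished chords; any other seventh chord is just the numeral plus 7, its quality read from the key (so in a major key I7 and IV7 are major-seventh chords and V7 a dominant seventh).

bVI

The pitches F-A-C form a major triad rooted on F.
F is the lowered sixth degree of A major (diatonic 6 would be F#). This is a major triad on the lowered sixth degree, borrowed from the parallel minor.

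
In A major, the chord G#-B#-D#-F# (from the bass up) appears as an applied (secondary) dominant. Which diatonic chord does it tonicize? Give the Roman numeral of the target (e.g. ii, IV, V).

iii

The chord is a dominant seventh chord on G#.
A dominant resolves down a perfect fifth: G# → C#. In A major, C# is scale degree 3, i.e. iii.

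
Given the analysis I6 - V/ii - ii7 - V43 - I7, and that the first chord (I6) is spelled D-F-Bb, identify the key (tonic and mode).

Bb major

The chord Bb/D is a major triad rooted on Bb; its label is I6.
If Bb is scale degree 1 and the mode makes that degree carry a major triad, the tonic is Bb and the mode is major.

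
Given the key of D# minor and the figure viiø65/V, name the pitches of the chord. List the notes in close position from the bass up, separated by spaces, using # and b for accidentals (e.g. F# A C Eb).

viiø65/V is a secondary leading-tone chord. The target V is A# in D# minor; the applied chord is rooted a semitone below, on G##.
Building a half-diminished seventh chord on G## gives G##-B#-D#-F##.
The figured bass 65 indicates first inversion, placing the third (B#) in the bass: B#-D#-F##-G##.

B# D# F## G##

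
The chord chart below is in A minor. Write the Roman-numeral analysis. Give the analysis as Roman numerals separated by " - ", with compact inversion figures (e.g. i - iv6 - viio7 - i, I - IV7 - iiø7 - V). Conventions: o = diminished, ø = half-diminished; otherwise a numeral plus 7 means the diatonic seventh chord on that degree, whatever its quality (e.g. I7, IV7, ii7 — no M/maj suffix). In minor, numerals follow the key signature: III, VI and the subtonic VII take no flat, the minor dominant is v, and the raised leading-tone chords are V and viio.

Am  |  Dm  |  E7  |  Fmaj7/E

Am: root A is the tonic; minor triad there is i.
Dm: minor triad on D = scale degree 4 → iv.
E7: dominant seventh chord on E = scale degree 5 → V7.
Fmaj7/E: root F is the submediant; major seventh chord there is VI42.

i - iv - V7 - VI42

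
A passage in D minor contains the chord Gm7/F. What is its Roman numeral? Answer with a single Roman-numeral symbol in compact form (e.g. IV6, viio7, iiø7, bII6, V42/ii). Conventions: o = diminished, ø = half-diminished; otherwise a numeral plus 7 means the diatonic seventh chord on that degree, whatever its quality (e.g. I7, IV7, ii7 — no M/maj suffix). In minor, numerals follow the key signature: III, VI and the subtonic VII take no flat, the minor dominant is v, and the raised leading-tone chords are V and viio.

iv42

Stacked in thirds the chord is G-Bb-D-F: a minor seventh chord on G.
G is scale degree 4 in D minor, and a minor seventh chord on that degree is written iv7.
With F in the bass the chord is in third inversion, so the figured bass is 42.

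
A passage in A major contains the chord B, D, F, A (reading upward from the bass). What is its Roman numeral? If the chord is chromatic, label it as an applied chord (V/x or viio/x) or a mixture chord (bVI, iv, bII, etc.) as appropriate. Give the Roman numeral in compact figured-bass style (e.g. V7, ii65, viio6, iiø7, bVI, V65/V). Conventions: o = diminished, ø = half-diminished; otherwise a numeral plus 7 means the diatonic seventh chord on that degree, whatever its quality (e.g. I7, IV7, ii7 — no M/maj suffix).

iiø7

Stacked in thirds the chord is B-D-F-A: a half-diminished seventh chord on B.
B is the second degree of A major. This is the half-diminished supertonic seventh, borrowed from the parallel minor.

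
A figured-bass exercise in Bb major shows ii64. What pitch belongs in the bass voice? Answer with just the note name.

G

ii in Bb major has root C; the chord is C-Eb-G.
The figure 64 means second inversion — the fifth is in the bass.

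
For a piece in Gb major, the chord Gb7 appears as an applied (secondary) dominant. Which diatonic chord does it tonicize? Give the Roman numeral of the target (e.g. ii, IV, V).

The chord is a dominant seventh chord on Gb.
A dominant resolves down a perfect fifth: Gb → Cb. In Gb major, Cb is scale degree 4, i.e. IV.

IV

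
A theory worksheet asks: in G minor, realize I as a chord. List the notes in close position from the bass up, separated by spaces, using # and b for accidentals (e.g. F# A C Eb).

G B D

I is the major tonic (Picardy third), borrowed from the parallel major. In G minor that root is G.
So the chord is G-B-D.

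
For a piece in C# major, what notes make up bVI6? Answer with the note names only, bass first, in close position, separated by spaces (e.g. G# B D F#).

bVI6 is a major triad on the lowered sixth degree, borrowed from the parallel minor. In C# major that root is A.
So the chord is A-C#-E.
The figured bass 6 indicates first inversion, placing the third (C#) in the bass: C#-E-A.

C# E A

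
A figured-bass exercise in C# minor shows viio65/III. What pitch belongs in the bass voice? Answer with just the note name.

F#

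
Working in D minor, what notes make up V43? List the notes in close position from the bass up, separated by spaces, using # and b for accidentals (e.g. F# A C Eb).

E G A C#

In D minor, scale degree 5 is A. The dominant is major (leading tone raised), so V is a dominant seventh chord.
Stacking thirds from A gives A-C#-E-G.
With the 43 figure the chord is in second inversion; from the bass E upward in close position it reads E-G-A-C#.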